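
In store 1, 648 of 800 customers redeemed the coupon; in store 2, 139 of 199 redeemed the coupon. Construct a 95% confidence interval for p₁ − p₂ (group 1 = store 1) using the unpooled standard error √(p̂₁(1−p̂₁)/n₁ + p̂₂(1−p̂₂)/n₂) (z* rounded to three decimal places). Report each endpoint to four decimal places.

(0.0422, 0.1808)

p̂₁ = 648/800 = 0.81000, p̂₂ = 139/199 = 0.69849; p̂₁ − p̂₂ = 0.11151.
SE = √(0.000192375 + 0.001058295) = √0.001250670 = 0.035365.
The 95% critical value is z* = 1.960. Margin = 1.960·0.035365 = 0.06932.
So the interval runs from 0.0422 to 0.1808.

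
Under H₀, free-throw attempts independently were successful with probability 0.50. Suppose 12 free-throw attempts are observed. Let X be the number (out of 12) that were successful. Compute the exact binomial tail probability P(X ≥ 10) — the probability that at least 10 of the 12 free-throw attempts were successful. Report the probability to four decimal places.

P = 0.0193

X ~ Binomial(n=12, p=0.50).
P(X ≥ 10) = C(12,10)·0.50^10·0.50^2 + C(12,11)·0.50^11·0.50^1 + C(12,12)·0.50^12·0.50^0.
= 0.016113 + 0.002930 + 0.000244 = 0.0193.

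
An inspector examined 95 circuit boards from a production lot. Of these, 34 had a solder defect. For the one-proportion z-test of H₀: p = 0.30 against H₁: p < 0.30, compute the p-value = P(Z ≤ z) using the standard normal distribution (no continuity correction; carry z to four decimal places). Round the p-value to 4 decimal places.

p-value = 0.8909

The sample proportion is 34/95 = 0.35789.
Under H₀, SE = √(p₀(1−p₀)/n) = √(0.30·0.70/95) = √0.002210526 = 0.047016.
Test statistic (full precision, shown to 4 dp): z = (34/95 − 0.30)/SE₀ ≈ 1.2314.
From the standard normal, P(Z ≤ z) = 0.8909.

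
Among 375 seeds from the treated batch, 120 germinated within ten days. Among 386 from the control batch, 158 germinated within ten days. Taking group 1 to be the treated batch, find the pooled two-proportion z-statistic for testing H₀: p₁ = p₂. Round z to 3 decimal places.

p̂₁ = 120/375 = 0.32000, p̂₂ = 158/386 = 0.40933.
Pooled p̂ = (120+158)/(375+386) = 278/761 = 0.36531.
SE = √[p̂(1−p̂)(1/n₁+1/n₂)] = √[0.36531·0.63469·(1/375+1/386)] ≈ 0.034914.
z = (p̂₁ − p̂₂)/SE = (0.32000 − 0.40933)/0.034914 = -0.08933/0.034914 = -2.559.

z = -2.559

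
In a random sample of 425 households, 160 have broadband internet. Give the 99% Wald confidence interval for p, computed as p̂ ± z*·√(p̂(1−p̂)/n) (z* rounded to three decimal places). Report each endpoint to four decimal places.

Sample proportion p̂ = 160/425 = 0.37647.
Standard error of p̂: √(0.234740/425) = √0.000552331 = 0.023502.
The 99% critical value is z* = 2.576.
Margin of error: 2.576 × 0.023502 = 0.06054.
Interval: 0.37647 ± 0.06054 → (0.3159, 0.4370).

(0.3159, 0.4370)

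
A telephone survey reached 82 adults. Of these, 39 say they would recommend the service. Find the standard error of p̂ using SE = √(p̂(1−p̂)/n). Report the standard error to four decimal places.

SE = 0.0552

p̂ = 39/82 = 0.47561.
p̂(1−p̂) = 0.249405.
SE = √(0.249405/82) = 0.0552.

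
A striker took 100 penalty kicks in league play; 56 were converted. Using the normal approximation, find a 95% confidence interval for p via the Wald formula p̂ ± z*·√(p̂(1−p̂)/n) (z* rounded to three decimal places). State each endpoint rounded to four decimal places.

p̂ = 56/100 = 0.56000.
SE = √(p̂(1−p̂)/n) = √(0.246400/100) = 0.049639.
For 95% confidence, z* = 1.960.
Margin of error: 1.960 × 0.049639 = 0.09729.
So the interval runs from 0.4627 to 0.6573.

(0.4627, 0.6573)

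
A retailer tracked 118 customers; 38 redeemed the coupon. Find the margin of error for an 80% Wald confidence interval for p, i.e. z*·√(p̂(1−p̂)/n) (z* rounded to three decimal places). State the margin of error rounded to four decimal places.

ME = 0.0551

p̂ = 38/118 = 0.32203.
SE(p̂) = √(0.32203·0.67797/118) = 0.043014.
The 80% critical value is z* = 1.282.
So ME = 0.0551.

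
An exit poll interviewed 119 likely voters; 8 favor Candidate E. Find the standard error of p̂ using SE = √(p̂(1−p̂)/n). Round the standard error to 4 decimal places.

p̂ = 8/119 = 0.06723.
p̂(1−p̂) = 0.062710.
Dividing by n and taking the root: √0.000526975 = 0.0230.

SE = 0.0230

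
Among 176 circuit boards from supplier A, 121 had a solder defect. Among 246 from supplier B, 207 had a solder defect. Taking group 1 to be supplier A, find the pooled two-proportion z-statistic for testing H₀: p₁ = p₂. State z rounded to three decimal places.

z = -3.748

Sample proportions: p̂₁ = 121/176 = 0.68750 and p̂₂ = 207/246 = 0.84146.
Pooled p̂ = (121+207)/(176+246) = 328/422 = 0.77725.
Pooled SE = √[0.1731318·0.00974686] ≈ 0.041079.
z = (p̂₁ − p̂₂)/SE = (0.68750 − 0.84146)/0.041079 = -0.15396/0.041079 = -3.748.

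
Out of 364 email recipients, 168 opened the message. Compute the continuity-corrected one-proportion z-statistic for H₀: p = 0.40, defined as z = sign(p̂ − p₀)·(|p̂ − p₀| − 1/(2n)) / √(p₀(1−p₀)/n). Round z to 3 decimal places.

z = 2.343

The sample proportion is 168/364 = 0.46154. p̂ − p₀ = 0.061538.
1/(2n) = 0.001374.
Corrected numerator: |0.061538| − 0.001374 = 0.060164.
Under H₀, SE = √(p₀(1−p₀)/n) = √(0.40·0.60/364) = √0.000659341 = 0.025678.
z = +0.060164/0.025678 = 2.343.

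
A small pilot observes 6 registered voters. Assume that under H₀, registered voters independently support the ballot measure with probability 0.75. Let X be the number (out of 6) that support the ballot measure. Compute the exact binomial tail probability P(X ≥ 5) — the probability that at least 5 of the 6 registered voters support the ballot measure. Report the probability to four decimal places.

P = 0.5339

X ~ Binomial(n=6, p=0.75).
P(X ≥ 5) = C(6,5)·0.75^5·0.25^1 + C(6,6)·0.75^6·0.25^0.
= 0.355957 + 0.177979 = 0.5339.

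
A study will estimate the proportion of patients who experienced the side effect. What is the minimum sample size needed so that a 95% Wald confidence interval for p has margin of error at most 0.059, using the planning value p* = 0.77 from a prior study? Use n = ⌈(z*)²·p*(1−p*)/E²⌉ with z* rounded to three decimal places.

n = 196

z* = 1.960 at the 95% level.
p*(1−p*) = 0.1771.
Required n before rounding: 3.841600 × 0.1771 / 0.059² = 195.446.
⌈195.446⌉ = 196.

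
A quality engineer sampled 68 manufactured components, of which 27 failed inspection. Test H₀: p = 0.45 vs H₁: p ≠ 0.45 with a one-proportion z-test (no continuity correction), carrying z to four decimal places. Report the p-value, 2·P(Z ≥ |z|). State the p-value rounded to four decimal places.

With x = 27 successes in n = 68, p̂ = 0.39706.
Under H₀, SE = √(p₀(1−p₀)/n) = √(0.45·0.55/68) = √0.003639706 = 0.060330.
z = (p̂ − p₀)/SE = (27/68 − 0.45)/0.060330 ≈ -0.8775.
From the standard normal, 2·P(Z ≥ |z|) = 0.3802.

p-value = 0.3802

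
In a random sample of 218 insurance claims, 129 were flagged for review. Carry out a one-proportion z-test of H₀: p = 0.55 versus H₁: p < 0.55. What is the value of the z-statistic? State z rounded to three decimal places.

Sample proportion p̂ = 129/218 = 0.59174.
SE₀ = √(0.55·0.45/218) = 0.033695.
z = (0.59174 − 0.55)/0.033695 = 0.04174/0.033695 = 1.239.

z = 1.239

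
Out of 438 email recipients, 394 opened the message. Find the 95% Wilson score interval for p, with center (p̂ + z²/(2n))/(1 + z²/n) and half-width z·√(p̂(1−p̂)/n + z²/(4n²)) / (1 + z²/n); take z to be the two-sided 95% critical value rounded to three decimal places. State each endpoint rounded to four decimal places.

(0.8678, 0.9243)

Here p̂ = 394/438 = 0.89954 and z = 1.960 (z² = 3.841600).
1 + z²/n = 1.008771.
Adjusted center: (0.89954 + z²/(2n))/1.008771 = 0.89607.
Radicand: p̂(1−p̂)/n + z²/(4n²) = 0.000206313 + 0.000005006 = 0.000211319.
Half-width = 1.960·√0.000211319/1.008771 = 0.02824.
CI: 0.89607 ± 0.02824 = (0.8678, 0.9243).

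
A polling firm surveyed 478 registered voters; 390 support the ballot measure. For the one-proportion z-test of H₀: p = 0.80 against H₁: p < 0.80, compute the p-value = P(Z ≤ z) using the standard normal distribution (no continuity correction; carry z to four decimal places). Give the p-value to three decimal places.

p-value = 0.808

The sample proportion is 390/478 = 0.81590.
Under H₀, SE = √(p₀(1−p₀)/n) = √(0.80·0.20/478) = √0.000334728 = 0.018296.
Test statistic (full precision, shown to 4 dp): z = (390/478 − 0.80)/SE₀ ≈ 0.8690.
From the standard normal, P(Z ≤ z) = 0.808.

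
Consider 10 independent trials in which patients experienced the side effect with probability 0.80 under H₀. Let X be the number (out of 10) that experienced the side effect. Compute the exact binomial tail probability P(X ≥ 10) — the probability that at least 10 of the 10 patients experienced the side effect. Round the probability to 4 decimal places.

P = 0.1074

X is binomial with n = 10 and p = 0.80.
P(X ≥ 10) = C(10,10)·0.80^10·0.20^0.
= 0.107374 = 0.1074.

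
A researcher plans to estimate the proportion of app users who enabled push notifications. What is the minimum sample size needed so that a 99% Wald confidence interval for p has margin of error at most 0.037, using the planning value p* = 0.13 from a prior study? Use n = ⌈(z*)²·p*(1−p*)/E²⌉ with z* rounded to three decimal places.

n = 549

The 99% critical value is z* = 2.576.
p*(1−p*) = 0.13·0.87 = 0.1131.
Required n before rounding: 6.635776 × 0.1131 / 0.037² = 548.215.
⌈548.215⌉ = 549.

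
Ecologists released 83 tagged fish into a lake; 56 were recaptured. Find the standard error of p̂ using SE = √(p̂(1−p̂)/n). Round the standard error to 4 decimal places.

SE = 0.0514

Sample proportion p̂ = 56/83 = 0.67470.
p̂(1−p̂) = 0.219480.
SE = √(0.219480/83) = √0.002644337 = 0.0514.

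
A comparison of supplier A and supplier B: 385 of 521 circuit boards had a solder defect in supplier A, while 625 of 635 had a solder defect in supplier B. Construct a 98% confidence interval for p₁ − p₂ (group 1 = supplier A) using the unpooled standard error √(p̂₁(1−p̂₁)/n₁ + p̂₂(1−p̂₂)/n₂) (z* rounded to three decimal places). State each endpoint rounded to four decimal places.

(-0.2915, -0.1991)

p̂₁ = 0.73896, p̂₂ = 0.98425, so the observed difference is -0.24529.
SE = √(0.000370243 + 0.000024409) = √0.000394652 = 0.019866.
The 98% critical value is z* = 2.326. Margin of error = 0.04621.
Interval: -0.24529 ± 0.04621 → (-0.2915, -0.1991).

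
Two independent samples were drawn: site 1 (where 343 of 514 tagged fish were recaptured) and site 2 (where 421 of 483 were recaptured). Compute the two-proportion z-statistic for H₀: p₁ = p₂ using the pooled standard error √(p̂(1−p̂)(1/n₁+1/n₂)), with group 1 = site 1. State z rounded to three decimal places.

z = -7.619

p̂₁ = 343/514 = 0.66732, p̂₂ = 421/483 = 0.87164.
Pooling: p̂ = 764/997 = 0.76630.
SE = √[p̂(1−p̂)(1/n₁+1/n₂)] = √[0.76630·0.23370·(1/514+1/483)] ≈ 0.026818.
z = (p̂₁ − p̂₂)/SE = (0.66732 − 0.87164)/0.026818 = -0.20432/0.026818 = -7.619.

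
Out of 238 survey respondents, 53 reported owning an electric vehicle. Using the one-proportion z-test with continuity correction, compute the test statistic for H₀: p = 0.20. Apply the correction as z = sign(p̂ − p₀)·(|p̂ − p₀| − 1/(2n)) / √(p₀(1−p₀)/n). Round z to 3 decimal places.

z = 0.794

p̂ = 53/238 = 0.22269. p̂ − p₀ = 0.022689.
Continuity correction 1/(2n) = 1/476 = 0.002101.
Corrected numerator: |0.022689| − 0.002101 = 0.020588.
Null standard error: √(0.20·0.80/238) = √0.000672269 = 0.025928.
z = (+)0.020588/0.025928 = 0.794.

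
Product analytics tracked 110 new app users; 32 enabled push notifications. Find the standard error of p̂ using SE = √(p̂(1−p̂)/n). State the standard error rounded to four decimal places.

SE = 0.0433

p̂ = 32/110 = 0.29091.
p̂(1−p̂) = 0.29091·0.70909 = 0.206281.
SE = √(0.206281/110) = 0.0433.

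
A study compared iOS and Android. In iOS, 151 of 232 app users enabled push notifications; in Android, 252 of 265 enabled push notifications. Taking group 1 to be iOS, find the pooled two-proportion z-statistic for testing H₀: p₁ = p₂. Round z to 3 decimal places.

p̂₁ = 151/232 = 0.65086, p̂₂ = 252/265 = 0.95094.
Pooled p̂ = (151+252)/(232+265) = 403/497 = 0.81087.
Pooled SE = √[0.1533628·0.00808393] ≈ 0.035210.
z = -0.30008/0.035210 = -8.523.

z = -8.523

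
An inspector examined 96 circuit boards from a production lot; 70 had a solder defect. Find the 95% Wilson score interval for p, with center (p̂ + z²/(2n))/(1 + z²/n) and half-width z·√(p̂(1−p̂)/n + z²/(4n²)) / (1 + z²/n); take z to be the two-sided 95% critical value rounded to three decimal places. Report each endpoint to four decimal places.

(0.6327, 0.8080)

Here p̂ = 70/96 = 0.72917 and z = 1.960 (z² = 3.841600).
Denominator 1 + z²/n = 1 + 3.841600/96 = 1.040017.
Adjusted center: (0.72917 + z²/(2n))/1.040017 = 0.72035.
Radicand: p̂(1−p̂)/n + z²/(4n²) = 0.002057111 + 0.000104210 = 0.002161321.
Half-width = z·√(radicand)/denom = 1.960·0.046490/1.040017 = 0.08761.
Interval: 0.72035 ± 0.08761 → (0.6327, 0.8080).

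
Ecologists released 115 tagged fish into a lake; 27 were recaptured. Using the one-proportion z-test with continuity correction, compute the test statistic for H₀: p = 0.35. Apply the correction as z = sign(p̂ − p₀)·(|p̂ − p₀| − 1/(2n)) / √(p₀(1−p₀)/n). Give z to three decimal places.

z = -2.493

p̂ = 27/115 = 0.23478. p̂ − p₀ = -0.115217.
Continuity correction 1/(2n) = 1/230 = 0.004348.
Corrected numerator: |-0.115217| − 0.004348 = 0.110869.
Under H₀, SE = √(p₀(1−p₀)/n) = √(0.35·0.65/115) = √0.001978261 = 0.044478.
z = −0.110869/0.044478 = -2.493.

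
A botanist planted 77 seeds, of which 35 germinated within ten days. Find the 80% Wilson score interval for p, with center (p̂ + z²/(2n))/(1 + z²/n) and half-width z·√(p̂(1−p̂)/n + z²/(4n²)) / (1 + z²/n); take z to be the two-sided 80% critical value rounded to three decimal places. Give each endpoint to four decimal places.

(0.3835, 0.5275)

Here p̂ = 35/77 = 0.45455 and z = 1.282 (z² = 1.643524).
1 + z²/n = 1.021344.
Center = (0.45455 + 0.010672)/1.021344 = 0.45550.
Radicand: p̂(1−p̂)/n + z²/(4n²) = 0.003219921 + 0.000069300 = 0.003289221.
Half-width = 1.282·√0.003289221/1.021344 = 0.07199.
CI: 0.45550 ± 0.07199 = (0.3835, 0.5275).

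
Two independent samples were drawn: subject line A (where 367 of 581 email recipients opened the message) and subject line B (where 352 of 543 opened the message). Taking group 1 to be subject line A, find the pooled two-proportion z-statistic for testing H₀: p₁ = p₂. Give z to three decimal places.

z = -0.579

p̂₁ = 367/581 = 0.63167, p̂₂ = 352/543 = 0.64825.
Pooled p̂ = (367+352)/(581+543) = 719/1124 = 0.63968.
SE = √[p̂(1−p̂)(1/n₁+1/n₂)] = √[0.63968·0.36032·(1/581+1/543)] ≈ 0.028656.
z = -0.01658/0.028656 = -0.579.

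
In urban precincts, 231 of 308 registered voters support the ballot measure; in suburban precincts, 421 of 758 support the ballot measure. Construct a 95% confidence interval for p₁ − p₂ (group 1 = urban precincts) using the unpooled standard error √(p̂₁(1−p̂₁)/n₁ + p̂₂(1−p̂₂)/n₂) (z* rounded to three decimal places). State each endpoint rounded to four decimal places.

p̂₁ = 231/308 = 0.75000, p̂₂ = 421/758 = 0.55541; p̂₁ − p̂₂ = 0.19459.
Unpooled SE = √(p̂₁(1−p̂₁)/n₁ + p̂₂(1−p̂₂)/n₂) = √(0.000608766 + 0.000325765) = 0.030570.
z* = 1.960 at the 95% level. Margin of error = 0.05992.
CI: 0.19459 ± 0.05992 = (0.1347, 0.2545).

(0.1347, 0.2545)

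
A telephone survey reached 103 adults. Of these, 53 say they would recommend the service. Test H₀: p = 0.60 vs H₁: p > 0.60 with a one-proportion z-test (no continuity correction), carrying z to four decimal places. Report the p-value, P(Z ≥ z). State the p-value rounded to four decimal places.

p-value = 0.9616

Sample proportion p̂ = 53/103 = 0.51456.
Null standard error: √(0.60·0.40/103) = √0.002330097 = 0.048271.
z = (p̂ − p₀)/SE = (53/103 − 0.60)/0.048271 ≈ -1.7699.
p-value = P(Z ≥ z) with z = -1.7699 → 0.9616.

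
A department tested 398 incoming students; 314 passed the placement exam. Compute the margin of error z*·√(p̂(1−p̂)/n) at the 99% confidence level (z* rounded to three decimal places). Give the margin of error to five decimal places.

ME = 0.05269

Sample proportion p̂ = 314/398 = 0.78894.
Standard error of p̂: √(0.166511/398) = √0.000418369 = 0.020454.
The 99% critical value is z* = 2.576.
Margin of error = z*·SE = 2.576 × 0.020454 = 0.05269.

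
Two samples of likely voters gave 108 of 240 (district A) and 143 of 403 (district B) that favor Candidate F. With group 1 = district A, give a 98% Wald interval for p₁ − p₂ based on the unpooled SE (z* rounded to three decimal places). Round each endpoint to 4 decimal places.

p̂₁ = 0.45000, p̂₂ = 0.35484, so the observed difference is 0.09516.
Unpooled SE = √(p̂₁(1−p̂₁)/n₁ + p̂₂(1−p̂₂)/n₂) = √(0.001031250 + 0.000568060) = 0.039991.
The 98% critical value is z* = 2.326. Margin of error = 0.09302.
So the interval runs from 0.0021 to 0.1882.

(0.0021, 0.1882)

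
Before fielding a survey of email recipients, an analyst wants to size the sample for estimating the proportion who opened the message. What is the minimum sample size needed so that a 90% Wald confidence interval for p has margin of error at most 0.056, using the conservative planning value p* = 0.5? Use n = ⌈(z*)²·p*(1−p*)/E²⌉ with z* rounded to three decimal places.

n = 216

The 90% critical value is z* = 1.645.
p*(1−p*) = 0.50·0.50 = 0.2500.
Required n before rounding: 2.706025 × 0.2500 / 0.056² = 215.723.
⌈215.723⌉ = 216.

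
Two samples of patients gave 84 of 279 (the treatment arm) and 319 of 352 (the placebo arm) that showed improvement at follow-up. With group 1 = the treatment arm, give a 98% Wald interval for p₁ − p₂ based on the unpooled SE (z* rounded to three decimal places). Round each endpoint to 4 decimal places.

(-0.6786, -0.5318)

p̂₁ = 0.30108, p̂₂ = 0.90625, so the observed difference is -0.60517.
Unpooled SE = √(p̂₁(1−p̂₁)/n₁ + p̂₂(1−p̂₂)/n₂) = √(0.000754226 + 0.000241366) = 0.031553.
The 98% critical value is z* = 2.326. Margin of error = 0.07339.
Interval: -0.60517 ± 0.07339 → (-0.6786, -0.5318).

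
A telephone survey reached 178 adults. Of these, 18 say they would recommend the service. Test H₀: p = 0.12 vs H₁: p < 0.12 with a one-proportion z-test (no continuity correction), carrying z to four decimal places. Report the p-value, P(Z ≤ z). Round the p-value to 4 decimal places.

p-value = 0.2192

p̂ = 18/178 = 0.10112.
Under H₀, SE = √(p₀(1−p₀)/n) = √(0.12·0.88/178) = √0.000593258 = 0.024357.
z = (p̂ − p₀)/SE = (18/178 − 0.12)/0.024357 ≈ -0.7750.
From the standard normal, P(Z ≤ z) = 0.2192.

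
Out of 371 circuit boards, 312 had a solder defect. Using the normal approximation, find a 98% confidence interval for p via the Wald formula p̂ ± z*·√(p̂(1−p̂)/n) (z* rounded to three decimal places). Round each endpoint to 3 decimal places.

The sample proportion is 312/371 = 0.84097.
Standard error of p̂: √(0.133739/371) = √0.000360483 = 0.018986.
z* = 2.326 at the 98% level.
Margin of error: 2.326 × 0.018986 = 0.04416.
CI: 0.84097 ± 0.04416 = (0.797, 0.885).

(0.797, 0.885)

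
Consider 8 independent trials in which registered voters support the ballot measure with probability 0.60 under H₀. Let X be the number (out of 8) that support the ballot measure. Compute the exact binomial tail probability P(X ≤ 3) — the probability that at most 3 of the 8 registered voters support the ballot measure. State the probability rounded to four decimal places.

X is binomial with n = 8 and p = 0.60.
P(X ≤ 3) = C(8,0)·0.60^0·0.40^8 + C(8,1)·0.60^1·0.40^7 + C(8,2)·0.60^2·0.40^6 + C(8,3)·0.60^3·0.40^5.
= 0.000655 + 0.007864 + 0.041288 + 0.123863 = 0.1737.

P = 0.1737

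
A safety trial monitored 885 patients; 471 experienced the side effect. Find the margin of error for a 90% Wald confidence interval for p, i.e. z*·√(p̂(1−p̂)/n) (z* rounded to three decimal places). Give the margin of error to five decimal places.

ME = 0.02759

p̂ = 471/885 = 0.53220.
SE = √(p̂(1−p̂)/n) = √(0.248963/885) = 0.016772.
The 90% critical value is z* = 1.645.
Margin of error = z*·SE = 1.645 × 0.016772 = 0.02759.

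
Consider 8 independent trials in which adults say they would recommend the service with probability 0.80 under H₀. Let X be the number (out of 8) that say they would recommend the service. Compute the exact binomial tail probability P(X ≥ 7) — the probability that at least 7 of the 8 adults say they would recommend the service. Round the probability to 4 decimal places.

P = 0.5033

X is binomial with n = 8 and p = 0.80.
P(X ≥ 7) = C(8,7)·0.80^7·0.20^1 + C(8,8)·0.80^8·0.20^0.
= 0.335544 + 0.167772 = 0.5033.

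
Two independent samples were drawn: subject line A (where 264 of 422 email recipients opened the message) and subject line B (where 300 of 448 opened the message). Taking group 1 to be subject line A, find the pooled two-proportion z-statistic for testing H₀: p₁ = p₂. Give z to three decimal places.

z = -1.360

p̂₁ = 264/422 = 0.62559, p̂₂ = 300/448 = 0.66964.
Pooling: p̂ = 564/870 = 0.64828.
Pooled SE = √[0.2280143·0.00460181] ≈ 0.032393.
z = -0.04405/0.032393 = -1.360.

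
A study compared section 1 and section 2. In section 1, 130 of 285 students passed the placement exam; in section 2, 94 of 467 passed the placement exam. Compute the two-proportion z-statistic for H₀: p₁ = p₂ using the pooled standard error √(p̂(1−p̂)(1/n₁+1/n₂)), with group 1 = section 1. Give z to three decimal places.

z = 7.414

p̂₁ = 130/285 = 0.45614, p̂₂ = 94/467 = 0.20128.
Pooled p̂ = (130+94)/(285+467) = 224/752 = 0.29787.
SE = √[p̂(1−p̂)(1/n₁+1/n₂)] = √[0.29787·0.70213·(1/285+1/467)] ≈ 0.034376.
z = (p̂₁ − p̂₂)/SE = (0.45614 − 0.20128)/0.034376 = 0.25486/0.034376 = 7.414.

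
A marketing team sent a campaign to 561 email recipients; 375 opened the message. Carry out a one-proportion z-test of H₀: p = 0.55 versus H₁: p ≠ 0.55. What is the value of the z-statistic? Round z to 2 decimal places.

z = 5.64

The sample proportion is 375/561 = 0.66845.
SE₀ = √(0.55·0.45/561) = 0.021004.
z = (p̂ − p₀)/SE = (0.66845 − 0.55)/0.021004 = 5.64.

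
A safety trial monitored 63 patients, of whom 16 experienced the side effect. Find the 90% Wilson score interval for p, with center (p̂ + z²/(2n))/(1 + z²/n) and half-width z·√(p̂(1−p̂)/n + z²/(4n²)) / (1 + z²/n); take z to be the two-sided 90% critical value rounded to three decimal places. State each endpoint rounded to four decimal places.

(0.1752, 0.3530)

Here p̂ = 16/63 = 0.25397 and z = 1.645 (z² = 2.706025).
Denominator 1 + z²/n = 1 + 2.706025/63 = 1.042953.
Adjusted center: (0.25397 + z²/(2n))/1.042953 = 0.26410.
Radicand: p̂(1−p̂)/n + z²/(4n²) = 0.003007435 + 0.000170448 = 0.003177883.
Half-width = 1.645·√0.003177883/1.042953 = 0.08891.
So the interval runs from 0.1752 to 0.3530.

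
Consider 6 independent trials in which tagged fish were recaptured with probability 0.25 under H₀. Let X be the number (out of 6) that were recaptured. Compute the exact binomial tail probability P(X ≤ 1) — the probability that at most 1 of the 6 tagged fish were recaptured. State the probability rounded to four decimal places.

P = 0.5339

X is binomial with n = 6 and p = 0.25.
P(X ≤ 1) = C(6,0)·0.25^0·0.75^6 + C(6,1)·0.25^1·0.75^5.
= 0.177979 + 0.355957 = 0.5339.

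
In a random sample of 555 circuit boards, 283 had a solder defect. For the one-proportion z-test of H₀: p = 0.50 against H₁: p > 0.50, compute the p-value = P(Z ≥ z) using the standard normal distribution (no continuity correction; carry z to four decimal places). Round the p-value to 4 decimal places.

The sample proportion is 283/555 = 0.50991.
SE₀ = √(0.50·0.50/555) = 0.021224.
z = (p̂ − p₀)/SE = (283/555 − 0.50)/0.021224 ≈ 0.4669.
From the standard normal, P(Z ≥ z) = 0.3203.

p-value = 0.3203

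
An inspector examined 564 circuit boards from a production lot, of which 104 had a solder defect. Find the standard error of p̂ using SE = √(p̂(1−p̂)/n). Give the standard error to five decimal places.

p̂ = 104/564 = 0.18440.
p̂(1−p̂) = 0.18440·0.81560 = 0.150397.
Dividing by n and taking the root: √0.000266661 = 0.01633.

SE = 0.01633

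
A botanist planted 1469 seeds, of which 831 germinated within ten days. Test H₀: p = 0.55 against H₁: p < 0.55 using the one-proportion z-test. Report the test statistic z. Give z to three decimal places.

z = 1.209

With x = 831 successes in n = 1469, p̂ = 0.56569.
Null standard error: √(0.55·0.45/1469) = √0.000168482 = 0.012980.
z = (p̂ − p₀)/SE = (0.56569 − 0.55)/0.012980 = 1.209.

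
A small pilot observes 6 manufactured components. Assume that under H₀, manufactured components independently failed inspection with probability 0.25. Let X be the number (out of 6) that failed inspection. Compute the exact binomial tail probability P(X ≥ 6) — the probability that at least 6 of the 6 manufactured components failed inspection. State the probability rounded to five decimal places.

P = 0.00024

X is binomial with n = 6 and p = 0.25.
P(X ≥ 6) = C(6,6)·0.25^6·0.75^0.
= 0.000244 = 0.00024.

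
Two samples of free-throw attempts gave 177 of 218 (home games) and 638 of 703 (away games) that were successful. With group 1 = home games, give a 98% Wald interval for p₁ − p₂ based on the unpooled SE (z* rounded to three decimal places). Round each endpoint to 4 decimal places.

(-0.1622, -0.0290)

p̂₁ = 0.81193, p̂₂ = 0.90754, so the observed difference is -0.09561.
SE = √(0.000700467 + 0.000119363) = √0.000819830 = 0.028633.
The 98% critical value is z* = 2.326. Margin = 2.326·0.028633 = 0.06660.
Interval: -0.09561 ± 0.06660 → (-0.1622, -0.0290).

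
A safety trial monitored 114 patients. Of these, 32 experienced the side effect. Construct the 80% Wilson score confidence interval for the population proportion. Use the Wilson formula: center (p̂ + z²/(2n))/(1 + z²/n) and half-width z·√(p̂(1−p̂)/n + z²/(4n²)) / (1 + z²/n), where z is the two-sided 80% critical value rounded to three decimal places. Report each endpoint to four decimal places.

p̂ = 32/114 = 0.28070; z = 1.282, so z² = 1.643524.
Denominator 1 + z²/n = 1 + 1.643524/114 = 1.014417.
Center = (0.28070 + 0.007208)/1.014417 = 0.28382.
Radicand: p̂(1−p̂)/n + z²/(4n²) = 0.001771125 + 0.000031616 = 0.001802741.
Half-width = 1.282·√0.001802741/1.014417 = 0.05366.
So the interval runs from 0.2302 to 0.3375.

(0.2302, 0.3375)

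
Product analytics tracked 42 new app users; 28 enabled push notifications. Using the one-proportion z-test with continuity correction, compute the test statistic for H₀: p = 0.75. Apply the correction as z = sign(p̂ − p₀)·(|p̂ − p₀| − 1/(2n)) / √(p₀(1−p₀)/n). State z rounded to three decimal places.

z = -1.069

p̂ = 28/42 = 0.66667. p̂ − p₀ = -0.083333.
1/(2n) = 0.011905.
Corrected numerator: |-0.083333| − 0.011905 = 0.071428.
Null standard error: √(0.75·0.25/42) = √0.004464286 = 0.066815.
z = −0.071428/0.066815 = -1.069.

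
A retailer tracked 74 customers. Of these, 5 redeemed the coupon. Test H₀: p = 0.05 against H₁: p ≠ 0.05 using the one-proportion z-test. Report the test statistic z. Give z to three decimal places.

z = 0.693

With x = 5 successes in n = 74, p̂ = 0.06757.
Null standard error: √(0.05·0.95/74) = √0.000641892 = 0.025336.
z = (0.06757 − 0.05)/0.025336 = 0.01757/0.025336 = 0.693.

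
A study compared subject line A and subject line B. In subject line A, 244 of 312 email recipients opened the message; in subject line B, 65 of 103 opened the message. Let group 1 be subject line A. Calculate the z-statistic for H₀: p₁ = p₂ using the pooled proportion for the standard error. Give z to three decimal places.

Sample proportions: p̂₁ = 244/312 = 0.78205 and p̂₂ = 65/103 = 0.63107.
Pooled p̂ = (244+65)/(312+103) = 309/415 = 0.74458.
Pooled SE = √[0.1901814·0.01291387] ≈ 0.049558.
z = 0.15098/0.049558 = 3.047.

z = 3.047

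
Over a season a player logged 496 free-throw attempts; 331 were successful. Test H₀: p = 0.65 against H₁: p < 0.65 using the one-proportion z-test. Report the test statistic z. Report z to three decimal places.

With x = 331 successes in n = 496, p̂ = 0.66734.
SE₀ = √(0.65·0.35/496) = 0.021417.
z = (p̂ − p₀)/SE = (0.66734 − 0.65)/0.021417 = 0.810.

z = 0.810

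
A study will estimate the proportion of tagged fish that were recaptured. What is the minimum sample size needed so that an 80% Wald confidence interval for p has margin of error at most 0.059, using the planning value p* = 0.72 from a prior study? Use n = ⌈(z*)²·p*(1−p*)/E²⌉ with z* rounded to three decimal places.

The 80% critical value is z* = 1.282.
p*(1−p*) = 0.2016.
(z*)²·p*(1−p*)/E² = 1.643524·0.2016/0.003481 = 95.184.
Rounding up, n = 96.

n = 96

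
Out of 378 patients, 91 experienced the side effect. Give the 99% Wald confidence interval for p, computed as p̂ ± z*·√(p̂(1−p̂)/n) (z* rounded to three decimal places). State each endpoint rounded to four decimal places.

With x = 91 successes in n = 378, p̂ = 0.24074.
SE = √(p̂(1−p̂)/n) = √(0.182785/378) = 0.021990.
The 99% critical value is z* = 2.576.
Margin = 2.576·0.021990 = 0.05665.
Interval: 0.24074 ± 0.05665 → (0.1841, 0.2974).

(0.1841, 0.2974)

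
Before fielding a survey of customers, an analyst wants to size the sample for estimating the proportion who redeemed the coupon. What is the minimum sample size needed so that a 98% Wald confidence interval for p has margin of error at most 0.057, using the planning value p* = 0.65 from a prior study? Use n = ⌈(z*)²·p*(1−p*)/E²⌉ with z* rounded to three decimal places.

For 98% confidence, z* = 2.326.
p*(1−p*) = 0.65·0.35 = 0.2275.
Required n before rounding: 5.410276 × 0.2275 / 0.057² = 378.836.
Rounding up, n = 379.

n = 379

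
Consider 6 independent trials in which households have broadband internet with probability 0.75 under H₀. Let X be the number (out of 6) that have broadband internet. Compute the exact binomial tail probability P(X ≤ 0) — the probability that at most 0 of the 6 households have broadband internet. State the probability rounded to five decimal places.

P = 0.00024

X is binomial with n = 6 and p = 0.75.
P(X ≤ 0) = C(6,0)·0.75^0·0.25^6.
= 0.000244 = 0.00024.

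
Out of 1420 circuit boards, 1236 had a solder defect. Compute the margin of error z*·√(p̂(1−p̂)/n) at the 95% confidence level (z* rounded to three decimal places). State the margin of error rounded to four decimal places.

The sample proportion is 1236/1420 = 0.87042.
Standard error of p̂: √(0.112787/1420) = √0.000079428 = 0.008912.
z* = 1.960 at the 95% level.
So ME = 0.0175.

ME = 0.0175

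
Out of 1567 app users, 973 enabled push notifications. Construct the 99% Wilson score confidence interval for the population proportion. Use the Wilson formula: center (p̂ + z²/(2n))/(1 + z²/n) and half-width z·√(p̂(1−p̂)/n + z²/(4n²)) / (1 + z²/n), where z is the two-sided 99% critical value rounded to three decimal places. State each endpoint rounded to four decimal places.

Here p̂ = 973/1567 = 0.62093 and z = 2.576 (z² = 6.635776).
1 + z²/n = 1.004235.
Adjusted center: (0.62093 + z²/(2n))/1.004235 = 0.62042.
Radicand: p̂(1−p̂)/n + z²/(4n²) = 0.000150208 + 0.000000676 = 0.000150884.
Half-width = 2.576·√0.000150884/1.004235 = 0.03151.
So the interval runs from 0.5889 to 0.6519.

(0.5889, 0.6519)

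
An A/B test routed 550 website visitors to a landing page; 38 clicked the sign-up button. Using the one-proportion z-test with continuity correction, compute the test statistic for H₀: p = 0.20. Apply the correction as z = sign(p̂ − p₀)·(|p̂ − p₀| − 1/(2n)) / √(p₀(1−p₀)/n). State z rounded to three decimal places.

With x = 38 successes in n = 550, p̂ = 0.06909. p̂ − p₀ = -0.130909.
1/(2n) = 0.000909.
Corrected numerator: |-0.130909| − 0.000909 = 0.130000.
SE₀ = √(0.20·0.80/550) = 0.017056.
z = −0.130000/0.017056 = -7.622.

z = -7.622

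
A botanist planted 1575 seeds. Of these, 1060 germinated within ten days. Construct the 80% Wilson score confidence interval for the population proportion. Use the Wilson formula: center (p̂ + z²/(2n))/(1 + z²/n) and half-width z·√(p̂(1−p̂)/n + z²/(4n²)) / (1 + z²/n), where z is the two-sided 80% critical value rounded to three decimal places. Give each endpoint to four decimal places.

(0.6577, 0.6880)

p̂ = 1060/1575 = 0.67302; z = 1.282, so z² = 1.643524.
Denominator 1 + z²/n = 1 + 1.643524/1575 = 1.001044.
Adjusted center: (0.67302 + z²/(2n))/1.001044 = 0.67284.
Radicand: p̂(1−p̂)/n + z²/(4n²) = 0.000139724 + 0.000000166 = 0.000139890.
Half-width = 1.282·√0.000139890/1.001044 = 0.01515.
Interval: 0.67284 ± 0.01515 → (0.6577, 0.6880).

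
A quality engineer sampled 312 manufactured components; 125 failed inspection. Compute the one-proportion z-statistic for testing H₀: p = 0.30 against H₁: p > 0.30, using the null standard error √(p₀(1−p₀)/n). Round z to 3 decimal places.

z = 3.879

With x = 125 successes in n = 312, p̂ = 0.40064.
SE₀ = √(0.30·0.70/312) = 0.025944.
Test statistic: z = 0.10064/0.025944 = 3.879.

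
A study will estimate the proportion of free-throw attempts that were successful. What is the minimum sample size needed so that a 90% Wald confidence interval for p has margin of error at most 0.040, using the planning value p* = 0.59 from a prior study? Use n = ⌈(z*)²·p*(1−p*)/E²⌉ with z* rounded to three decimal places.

z* = 1.645 at the 90% level.
p*(1−p*) = 0.59·0.41 = 0.2419.
(z*)²·p*(1−p*)/E² = 2.706025·0.2419/0.001600 = 409.117.
⌈409.117⌉ = 410.

n = 410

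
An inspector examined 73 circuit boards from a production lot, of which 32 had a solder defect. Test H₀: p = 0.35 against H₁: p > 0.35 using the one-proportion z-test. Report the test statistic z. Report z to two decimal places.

p̂ = 32/73 = 0.43836.
SE₀ = √(0.35·0.65/73) = 0.055825.
z = (p̂ − p₀)/SE = (0.43836 − 0.35)/0.055825 = 1.58.

z = 1.58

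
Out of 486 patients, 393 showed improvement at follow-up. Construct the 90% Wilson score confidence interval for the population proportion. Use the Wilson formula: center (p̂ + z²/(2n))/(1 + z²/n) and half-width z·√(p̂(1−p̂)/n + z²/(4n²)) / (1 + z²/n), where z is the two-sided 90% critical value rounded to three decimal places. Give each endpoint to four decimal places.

Here p̂ = 393/486 = 0.80864 and z = 1.645 (z² = 2.706025).
Denominator 1 + z²/n = 1 + 2.706025/486 = 1.005568.
Adjusted center: (0.80864 + z²/(2n))/1.005568 = 0.80693.
Radicand: p̂(1−p̂)/n + z²/(4n²) = 0.000318395 + 0.000002864 = 0.000321259.
Half-width = z·√(radicand)/denom = 1.645·0.017924/1.005568 = 0.02932.
CI: 0.80693 ± 0.02932 = (0.7776, 0.8363).

(0.7776, 0.8363)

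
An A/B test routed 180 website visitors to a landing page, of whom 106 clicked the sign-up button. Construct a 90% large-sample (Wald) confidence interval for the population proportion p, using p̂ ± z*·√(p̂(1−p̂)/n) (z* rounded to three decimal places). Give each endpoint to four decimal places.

(0.5286, 0.6492)

p̂ = 106/180 = 0.58889.
SE(p̂) = √(0.58889·0.41111/180) = 0.036674.
z* = 1.645 at the 90% level.
Margin of error: 1.645 × 0.036674 = 0.06033.
So the interval runs from 0.5286 to 0.6492.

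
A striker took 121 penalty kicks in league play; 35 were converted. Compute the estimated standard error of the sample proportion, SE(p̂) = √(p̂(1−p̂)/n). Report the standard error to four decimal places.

SE = 0.0412

Sample proportion p̂ = 35/121 = 0.28926.
p̂(1−p̂) = 0.28926·0.71074 = 0.205589.
SE = √(0.205589/121) = √0.001699083 = 0.0412.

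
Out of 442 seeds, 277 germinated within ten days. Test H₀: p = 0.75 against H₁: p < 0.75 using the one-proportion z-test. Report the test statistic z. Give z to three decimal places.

z = -5.987

Sample proportion p̂ = 277/442 = 0.62670.
SE₀ = √(0.75·0.25/442) = 0.020596.
z = (0.62670 − 0.75)/0.020596 = -0.12330/0.020596 = -5.987.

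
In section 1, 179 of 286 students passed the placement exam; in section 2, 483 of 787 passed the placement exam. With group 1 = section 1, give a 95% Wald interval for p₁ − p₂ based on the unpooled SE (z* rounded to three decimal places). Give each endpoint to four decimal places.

(-0.0534, 0.0777)

p̂₁ = 179/286 = 0.62587, p̂₂ = 483/787 = 0.61372; p̂₁ − p̂₂ = 0.01215.
SE = √(0.000818726 + 0.000301229) = √0.001119955 = 0.033466.
z* = 1.960 at the 95% level. Margin = 1.960·0.033466 = 0.06559.
So the interval runs from -0.0534 to 0.0777.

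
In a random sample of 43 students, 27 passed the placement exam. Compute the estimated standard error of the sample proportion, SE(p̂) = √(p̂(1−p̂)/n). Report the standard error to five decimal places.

SE = 0.07371

p̂ = 27/43 = 0.62791.
p̂(1−p̂) = 0.233639.
SE = √(0.233639/43) = 0.07371.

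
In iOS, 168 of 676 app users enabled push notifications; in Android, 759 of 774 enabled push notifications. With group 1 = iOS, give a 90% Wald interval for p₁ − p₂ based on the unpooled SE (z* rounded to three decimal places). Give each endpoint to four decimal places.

p̂₁ = 0.24852, p̂₂ = 0.98062, so the observed difference is -0.73210.
SE = √(0.000276269 + 0.000024553) = √0.000300822 = 0.017344.
z* = 1.645 at the 90% level. Margin = 1.645·0.017344 = 0.02853.
CI: -0.73210 ± 0.02853 = (-0.7606, -0.7036).

(-0.7606, -0.7036)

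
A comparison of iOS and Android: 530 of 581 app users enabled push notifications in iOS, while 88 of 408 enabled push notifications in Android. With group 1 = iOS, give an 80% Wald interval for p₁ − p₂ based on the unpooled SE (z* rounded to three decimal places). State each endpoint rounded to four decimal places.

(0.6664, 0.7267)

p̂₁ = 530/581 = 0.91222, p̂₂ = 88/408 = 0.21569; p̂₁ − p̂₂ = 0.69653.
SE = √(0.000137822 + 0.000414622) = √0.000552444 = 0.023504.
For 80% confidence, z* = 1.282. Margin of error = 0.03013.
CI: 0.69653 ± 0.03013 = (0.6664, 0.7267).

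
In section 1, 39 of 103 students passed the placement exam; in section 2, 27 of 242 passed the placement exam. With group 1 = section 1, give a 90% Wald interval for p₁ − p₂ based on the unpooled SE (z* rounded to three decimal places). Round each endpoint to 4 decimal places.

p̂₁ = 0.37864, p̂₂ = 0.11157, so the observed difference is 0.26707.
Unpooled SE = √(p̂₁(1−p̂₁)/n₁ + p̂₂(1−p̂₂)/n₂) = √(0.002284194 + 0.000409596) = 0.051902.
z* = 1.645 at the 90% level. Margin of error = 0.08538.
So the interval runs from 0.1817 to 0.3524.

(0.1817, 0.3524)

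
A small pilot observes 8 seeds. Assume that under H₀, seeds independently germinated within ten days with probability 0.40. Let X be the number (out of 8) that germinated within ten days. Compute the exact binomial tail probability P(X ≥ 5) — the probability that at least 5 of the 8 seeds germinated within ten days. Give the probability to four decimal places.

P = 0.1737

X ~ Binomial(n=8, p=0.40).
P(X ≥ 5) = C(8,5)·0.40^5·0.60^3 + C(8,6)·0.40^6·0.60^2 + C(8,7)·0.40^7·0.60^1 + C(8,8)·0.40^8·0.60^0.
= 0.123863 + 0.041288 + 0.007864 + 0.000655 = 0.1737.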